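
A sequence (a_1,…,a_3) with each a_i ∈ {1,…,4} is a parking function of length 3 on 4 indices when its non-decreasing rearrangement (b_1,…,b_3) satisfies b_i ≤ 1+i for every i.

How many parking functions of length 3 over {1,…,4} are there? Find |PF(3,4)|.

50

#PF = (5−3)·5^(3−1) = 2×25 = 50 (Konheim–Weiss)
One tuple (1,4,3) → sorted (1,3,4): b_i ≤ 1+i ∀i, a PF.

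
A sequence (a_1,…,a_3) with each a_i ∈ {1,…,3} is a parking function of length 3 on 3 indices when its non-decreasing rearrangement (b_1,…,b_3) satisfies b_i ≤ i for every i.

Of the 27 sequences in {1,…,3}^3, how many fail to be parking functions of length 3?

Count = (3+1−3)·(3+1)^{3−1} = 1 · 16 = 16 (Pollak)
Check (2,3,3) → sorted (2,3,3): b_1=2>1, not a PF.
3^3 − 16 = 27 − 16 = 11

11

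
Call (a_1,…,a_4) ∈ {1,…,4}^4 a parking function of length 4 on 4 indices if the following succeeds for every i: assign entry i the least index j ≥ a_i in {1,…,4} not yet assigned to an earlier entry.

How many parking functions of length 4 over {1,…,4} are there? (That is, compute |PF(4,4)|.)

125

|PF(4,4)| = (4−4+1)·(4+1)^(4−1) = 1·125 = 125 (Pollak)
E.g. (1,2,1,1) → sorted (1,1,1,2): b_i ≤ i ∀i, a PF.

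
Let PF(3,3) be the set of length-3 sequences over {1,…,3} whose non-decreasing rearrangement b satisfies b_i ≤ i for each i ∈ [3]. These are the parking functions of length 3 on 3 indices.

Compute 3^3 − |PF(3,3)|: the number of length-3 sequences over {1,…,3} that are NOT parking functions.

Count = (3−3+1)·(3+1)^(3−1) = 1×16 = 16
Example (3,3,3) → sorted (3,3,3): b_1=3>1, not a PF.
So 27 − 16 = 11 fail.

11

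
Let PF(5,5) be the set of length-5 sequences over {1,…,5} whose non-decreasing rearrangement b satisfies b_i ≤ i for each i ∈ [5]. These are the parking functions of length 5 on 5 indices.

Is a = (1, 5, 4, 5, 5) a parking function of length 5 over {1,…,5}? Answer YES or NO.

Rearranged: b = (1, 4, 5, 5, 5).
  b_1=1 ≤ 1
  b_2=4 > 2
  fails at i=2 ⇒ NO

NO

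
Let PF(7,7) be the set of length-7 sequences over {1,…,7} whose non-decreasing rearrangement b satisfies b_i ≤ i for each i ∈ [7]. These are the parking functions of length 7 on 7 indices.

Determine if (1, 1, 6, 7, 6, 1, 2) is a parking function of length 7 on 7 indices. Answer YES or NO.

Rearranged: b = (1, 1, 1, 2, 6, 6, 7).
  b_1=1 ≤ 1
  b_2=1 ≤ 2
  b_3=1 ≤ 3
  b_4=2 ≤ 4
  b_5=6 > 5
  fails at i=5 ⇒ NO

NO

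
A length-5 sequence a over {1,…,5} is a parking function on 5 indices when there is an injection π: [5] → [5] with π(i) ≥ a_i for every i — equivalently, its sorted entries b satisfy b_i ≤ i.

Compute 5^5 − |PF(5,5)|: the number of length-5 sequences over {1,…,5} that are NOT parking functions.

1829

#PF = (6−5)·6^(5−1) = 1×1296 = 1296
One tuple (1,3,5,3,5) → sorted (1,3,3,5,5): b_2=3>2, not a PF.
Total 3125; non-PF = 3125−1296 = 1829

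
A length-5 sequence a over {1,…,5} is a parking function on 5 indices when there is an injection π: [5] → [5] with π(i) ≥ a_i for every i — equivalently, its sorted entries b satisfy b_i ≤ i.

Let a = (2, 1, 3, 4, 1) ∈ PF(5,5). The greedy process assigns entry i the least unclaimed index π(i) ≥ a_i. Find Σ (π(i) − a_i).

4

Σπ = 5·6/2 = 15 (π permutes [5]); Σa = 2+1+3+4+1 = 11; disp = 15−11 = 4.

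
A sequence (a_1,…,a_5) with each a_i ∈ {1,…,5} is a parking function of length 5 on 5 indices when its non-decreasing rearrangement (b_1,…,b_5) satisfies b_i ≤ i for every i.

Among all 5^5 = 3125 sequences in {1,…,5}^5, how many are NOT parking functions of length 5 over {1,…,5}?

1829

|PF(5,5)| = 1·6^4 = 1·1296 = 1296
Check (5,5,5,4,1) → sorted (1,4,5,5,5): b_2=4>2, not a PF.
Total 3125; non-PF = 3125−1296 = 1829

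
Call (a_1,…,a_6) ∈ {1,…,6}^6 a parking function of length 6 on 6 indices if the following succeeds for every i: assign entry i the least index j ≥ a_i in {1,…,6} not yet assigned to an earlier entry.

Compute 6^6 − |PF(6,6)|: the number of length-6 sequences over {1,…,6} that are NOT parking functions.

#PF = (7−6)·7^(6−1) = 1 · 16807 = 16807 [KW]
E.g. (5,2,5,1,5,6) → sorted (1,2,5,5,5,6): b_3=5>3, not a PF.
So 46656 − 16807 = 29849 fail.

29849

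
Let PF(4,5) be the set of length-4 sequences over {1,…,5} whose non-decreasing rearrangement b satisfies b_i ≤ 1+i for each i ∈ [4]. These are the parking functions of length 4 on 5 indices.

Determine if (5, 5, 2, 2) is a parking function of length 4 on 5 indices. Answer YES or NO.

Order a: b = (2, 2, 5, 5).
  b_1=2 ≤ 2
  b_2=2 ≤ 3
  b_3=5 > 4
  fails at i=3 ⇒ NO

NO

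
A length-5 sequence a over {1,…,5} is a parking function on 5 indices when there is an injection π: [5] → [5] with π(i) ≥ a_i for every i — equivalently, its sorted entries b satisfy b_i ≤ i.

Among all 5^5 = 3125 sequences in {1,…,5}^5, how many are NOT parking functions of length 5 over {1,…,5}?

#PF = (5+1−5)·(5+1)^{5−1} = 1 · 1296 = 1296 (Pollak)
Example (5,5,1,4,5) → sorted (1,4,5,5,5): b_2=4>2, not a PF.
So 3125 − 1296 = 1829 fail.

1829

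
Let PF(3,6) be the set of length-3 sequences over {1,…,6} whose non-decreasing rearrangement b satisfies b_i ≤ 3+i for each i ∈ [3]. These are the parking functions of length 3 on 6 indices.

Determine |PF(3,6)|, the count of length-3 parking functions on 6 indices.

196

|PF| = 4·7^2 = 4 · 49 = 196 (Pollak)
E.g. (1,1,6) → sorted (1,1,6): b_i ≤ 3+i ∀i, a PF.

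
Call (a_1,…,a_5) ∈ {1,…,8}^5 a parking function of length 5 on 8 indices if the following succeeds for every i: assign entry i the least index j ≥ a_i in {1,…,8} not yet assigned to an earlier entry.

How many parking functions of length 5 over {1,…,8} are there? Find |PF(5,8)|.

|PF(5,8)| = (8−5+1)·(8+1)^(5−1) = 4·6561 = 26244 (Pollak)
Check (3,8,7,5,4) → sorted (3,4,5,7,8): b_i ≤ 3+i ∀i, a PF.

26244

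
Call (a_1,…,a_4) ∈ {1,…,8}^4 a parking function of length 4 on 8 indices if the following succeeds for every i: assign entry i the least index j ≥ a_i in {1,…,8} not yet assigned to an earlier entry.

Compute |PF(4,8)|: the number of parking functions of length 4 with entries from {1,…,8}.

3645

|PF(4,8)| = (8+1−4)·(8+1)^{4−1} = 5 · 729 = 3645
Check (6,3,2,5) → sorted (2,3,5,6): b_i ≤ 4+i ∀i, a PF.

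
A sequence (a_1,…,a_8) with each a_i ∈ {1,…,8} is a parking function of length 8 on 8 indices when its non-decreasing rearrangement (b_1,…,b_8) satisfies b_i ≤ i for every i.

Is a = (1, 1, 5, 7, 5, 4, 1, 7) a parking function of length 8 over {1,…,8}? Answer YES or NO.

Sorted: b = (1, 1, 1, 4, 5, 5, 7, 7).
  b_1=1 ≤ 1
  b_2=1 ≤ 2
  b_3=1 ≤ 3
  b_4=4 ≤ 4
  b_5=5 ≤ 5
  b_6=5 ≤ 6
  b_7=7 ≤ 7
  b_8=7 ≤ 8
All bounds hold ⇒ YES

YES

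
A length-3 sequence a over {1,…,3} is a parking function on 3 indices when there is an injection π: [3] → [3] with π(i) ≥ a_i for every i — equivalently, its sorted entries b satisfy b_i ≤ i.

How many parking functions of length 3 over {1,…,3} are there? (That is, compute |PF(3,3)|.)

16

Count = (3+1−3)·(3+1)^{3−1} = 1×16 = 16
Check (1,1,3) → sorted (1,1,3): b_i ≤ i ∀i, a PF.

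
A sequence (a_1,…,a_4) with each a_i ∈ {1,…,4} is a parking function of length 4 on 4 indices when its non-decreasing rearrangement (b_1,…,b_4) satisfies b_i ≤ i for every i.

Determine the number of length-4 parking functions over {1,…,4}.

|PF| = (4−4+1)·(4+1)^(4−1) = 1·125 = 125 [KW]
Example (1,1,2,4) → sorted (1,1,2,4): b_i ≤ i ∀i, a PF.

125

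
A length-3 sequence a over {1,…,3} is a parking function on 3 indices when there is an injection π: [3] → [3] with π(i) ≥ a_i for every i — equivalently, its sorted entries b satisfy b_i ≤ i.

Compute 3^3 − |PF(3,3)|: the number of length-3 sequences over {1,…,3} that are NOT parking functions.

11

|PF| = (4−3)·4^(3−1) = 1·16 = 16 [KW]
Check (1,3,3) → sorted (1,3,3): b_2=3>2, not a PF.
So 27 − 16 = 11 fail.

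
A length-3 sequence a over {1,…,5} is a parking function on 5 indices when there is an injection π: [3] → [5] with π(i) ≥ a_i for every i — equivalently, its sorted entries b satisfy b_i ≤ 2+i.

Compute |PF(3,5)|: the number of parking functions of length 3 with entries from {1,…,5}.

108

|PF| = (6−3)·6^(3−1) = 3·36 = 108
Check (3,4,3) → sorted (3,3,4): b_i ≤ 2+i ∀i, a PF.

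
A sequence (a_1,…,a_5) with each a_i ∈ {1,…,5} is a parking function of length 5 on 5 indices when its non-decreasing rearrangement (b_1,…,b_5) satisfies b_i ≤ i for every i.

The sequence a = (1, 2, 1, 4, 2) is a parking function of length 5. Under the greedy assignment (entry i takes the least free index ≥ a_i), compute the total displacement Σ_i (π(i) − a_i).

5

Σπ(i) = 1+…+5 = 15; Σa = 1+2+1+4+2 = 10; disp = 15−10 = 5.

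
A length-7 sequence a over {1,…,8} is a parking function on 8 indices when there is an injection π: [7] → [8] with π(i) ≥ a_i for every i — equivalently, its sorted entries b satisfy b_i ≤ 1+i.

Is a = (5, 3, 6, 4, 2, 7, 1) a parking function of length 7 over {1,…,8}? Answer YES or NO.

YES

Sorted: b = (1, 2, 3, 4, 5, 6, 7).
  b_1=1 ≤ 2
  b_2=2 ≤ 3
  b_3=3 ≤ 4
  b_4=4 ≤ 5
  b_5=5 ≤ 6
  b_6=6 ≤ 7
  b_7=7 ≤ 8
All bounds hold ⇒ YES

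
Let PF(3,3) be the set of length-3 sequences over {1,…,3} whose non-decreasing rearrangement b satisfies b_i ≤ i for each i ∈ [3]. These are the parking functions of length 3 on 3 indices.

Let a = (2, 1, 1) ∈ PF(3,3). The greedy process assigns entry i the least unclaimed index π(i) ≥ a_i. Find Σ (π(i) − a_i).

2

Σπ = 3·4/2 = 6 (π permutes [3]); Σa = 2+1+1 = 4; disp = 6−4 = 2.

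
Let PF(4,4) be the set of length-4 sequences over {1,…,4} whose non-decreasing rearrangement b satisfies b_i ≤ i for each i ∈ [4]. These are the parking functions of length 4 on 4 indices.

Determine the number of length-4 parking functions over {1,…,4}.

|PF(4,4)| = (4−4+1)·(4+1)^(4−1) = 1·125 = 125
Check (1,2,3,2) → sorted (1,2,2,3): b_i ≤ i ∀i, a PF.

125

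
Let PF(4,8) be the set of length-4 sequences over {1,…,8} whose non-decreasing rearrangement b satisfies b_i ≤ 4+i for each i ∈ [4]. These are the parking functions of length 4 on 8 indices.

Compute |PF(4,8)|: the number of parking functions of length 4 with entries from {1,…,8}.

|PF(4,8)| = (8+1−4)·(8+1)^{4−1} = 5×729 = 3645
E.g. (2,4,2,5) → sorted (2,2,4,5): b_i ≤ 4+i ∀i, a PF.

3645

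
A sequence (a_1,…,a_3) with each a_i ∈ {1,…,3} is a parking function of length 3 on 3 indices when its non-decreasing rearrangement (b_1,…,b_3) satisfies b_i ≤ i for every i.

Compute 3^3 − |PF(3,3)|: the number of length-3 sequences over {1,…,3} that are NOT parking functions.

#PF = (3+1−3)·(3+1)^{3−1} = 1×16 = 16 [KW]
E.g. (3,3,3) → sorted (3,3,3): b_1=3>1, not a PF.
3^3 − 16 = 27 − 16 = 11

11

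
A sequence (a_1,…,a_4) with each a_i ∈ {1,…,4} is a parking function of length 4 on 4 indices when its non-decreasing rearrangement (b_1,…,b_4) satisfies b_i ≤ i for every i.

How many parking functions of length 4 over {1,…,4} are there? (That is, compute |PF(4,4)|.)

Count = (4+1−4)·(4+1)^{4−1} = 1·125 = 125 (Konheim–Weiss)
Check (1,1,4,3) → sorted (1,1,3,4): b_i ≤ i ∀i, a PF.

125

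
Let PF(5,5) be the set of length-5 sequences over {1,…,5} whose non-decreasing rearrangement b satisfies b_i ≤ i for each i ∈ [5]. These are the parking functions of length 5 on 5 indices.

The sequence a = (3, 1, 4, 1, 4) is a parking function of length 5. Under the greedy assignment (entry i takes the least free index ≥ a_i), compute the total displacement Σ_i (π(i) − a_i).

2

Σπ = 15 ({1..5} each once); Σa = 3+1+4+1+4 = 13; disp = 15−13 = 2.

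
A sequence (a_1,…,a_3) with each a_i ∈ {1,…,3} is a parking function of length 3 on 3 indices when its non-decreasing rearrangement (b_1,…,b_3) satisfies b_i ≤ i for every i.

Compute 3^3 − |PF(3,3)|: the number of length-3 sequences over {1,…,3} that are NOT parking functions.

|PF| = (4−3)·4^(3−1) = 1×16 = 16 (Konheim–Weiss)
Example (3,3,3) → sorted (3,3,3): b_1=3>1, not a PF.
So 27 − 16 = 11 fail.

11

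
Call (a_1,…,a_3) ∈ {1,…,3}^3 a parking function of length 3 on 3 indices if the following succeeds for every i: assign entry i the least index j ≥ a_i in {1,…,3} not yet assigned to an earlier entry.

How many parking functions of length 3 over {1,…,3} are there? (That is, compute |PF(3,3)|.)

|PF(3,3)| = (3−3+1)·(3+1)^(3−1) = 1×16 = 16 [KW]
Example (3,1,2) → sorted (1,2,3): b_i ≤ i ∀i, a PF.

16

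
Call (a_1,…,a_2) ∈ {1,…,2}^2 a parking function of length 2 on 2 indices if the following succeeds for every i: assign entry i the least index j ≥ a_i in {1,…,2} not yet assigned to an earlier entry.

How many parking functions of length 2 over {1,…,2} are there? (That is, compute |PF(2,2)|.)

3

Count = 1·3^1 = 1·3 = 3 (Konheim–Weiss)
E.g. (1,2) → sorted (1,2): b_i ≤ i ∀i, a PF.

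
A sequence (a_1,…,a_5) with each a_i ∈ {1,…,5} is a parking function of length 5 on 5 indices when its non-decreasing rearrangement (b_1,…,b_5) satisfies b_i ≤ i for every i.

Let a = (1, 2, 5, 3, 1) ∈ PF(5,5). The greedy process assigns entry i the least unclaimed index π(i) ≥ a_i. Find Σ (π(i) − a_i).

Σπ = 15 ({1..5} each once); Σa = 1+2+5+3+1 = 12; disp = 15−12 = 3.

3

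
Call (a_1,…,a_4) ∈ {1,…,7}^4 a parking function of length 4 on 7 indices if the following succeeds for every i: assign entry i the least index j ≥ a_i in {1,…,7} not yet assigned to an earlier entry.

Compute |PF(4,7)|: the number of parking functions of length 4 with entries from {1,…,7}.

#PF = (7−4+1)·(7+1)^(4−1) = 4·512 = 2048 [KW]
One tuple (5,5,7,3) → sorted (3,5,5,7): b_i ≤ 3+i ∀i, a PF.

2048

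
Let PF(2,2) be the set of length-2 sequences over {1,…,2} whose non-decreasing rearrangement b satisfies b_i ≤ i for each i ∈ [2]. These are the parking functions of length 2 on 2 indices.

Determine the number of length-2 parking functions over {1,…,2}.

|PF(2,2)| = (2−2+1)·(2+1)^(2−1) = 1 · 3 = 3 (Konheim–Weiss)
Example (1,2) → sorted (1,2): b_i ≤ i ∀i, a PF.

3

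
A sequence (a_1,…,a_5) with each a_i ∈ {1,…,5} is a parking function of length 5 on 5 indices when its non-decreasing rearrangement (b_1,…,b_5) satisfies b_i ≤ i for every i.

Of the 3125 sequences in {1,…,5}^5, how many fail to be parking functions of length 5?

|PF(5,5)| = (5+1−5)·(5+1)^{5−1} = 1×1296 = 1296 (Konheim–Weiss)
One tuple (3,5,5,2,1) → sorted (1,2,3,5,5): b_4=5>4, not a PF.
Total 3125; non-PF = 3125−1296 = 1829

1829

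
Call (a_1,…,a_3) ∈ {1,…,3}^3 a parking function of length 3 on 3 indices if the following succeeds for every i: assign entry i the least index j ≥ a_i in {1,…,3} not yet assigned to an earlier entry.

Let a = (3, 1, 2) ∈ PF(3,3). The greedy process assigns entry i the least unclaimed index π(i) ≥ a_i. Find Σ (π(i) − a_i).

0

Σπ = 6 ({1..3} each once); Σa = 3+1+2 = 6; disp = 6−6 = 0.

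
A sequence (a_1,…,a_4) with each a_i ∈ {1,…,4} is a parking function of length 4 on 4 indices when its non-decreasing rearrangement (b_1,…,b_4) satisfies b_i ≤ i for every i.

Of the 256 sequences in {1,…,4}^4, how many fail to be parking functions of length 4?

131

|PF(4,4)| = (4−4+1)·(4+1)^(4−1) = 1·125 = 125
Check (3,1,3,3) → sorted (1,3,3,3): b_2=3>2, not a PF.
4^4 − 125 = 256 − 125 = 131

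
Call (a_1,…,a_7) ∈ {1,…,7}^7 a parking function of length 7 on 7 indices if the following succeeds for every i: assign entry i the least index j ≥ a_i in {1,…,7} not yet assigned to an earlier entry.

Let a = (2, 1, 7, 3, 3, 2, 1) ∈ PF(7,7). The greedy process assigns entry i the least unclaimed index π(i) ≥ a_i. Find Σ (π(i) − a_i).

9

Σπ(i) = 1+…+7 = 28; Σa = 2+1+7+3+3+2+1 = 19; disp = 28−19 = 9.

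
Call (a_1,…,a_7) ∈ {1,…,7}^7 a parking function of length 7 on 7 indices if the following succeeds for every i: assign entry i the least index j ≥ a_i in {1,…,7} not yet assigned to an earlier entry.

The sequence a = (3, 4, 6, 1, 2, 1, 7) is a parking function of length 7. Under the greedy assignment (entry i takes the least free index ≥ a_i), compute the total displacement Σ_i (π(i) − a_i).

Σπ = 28 ({1..7} each once); Σa = 3+4+6+1+2+1+7 = 24; disp = 28−24 = 4.

4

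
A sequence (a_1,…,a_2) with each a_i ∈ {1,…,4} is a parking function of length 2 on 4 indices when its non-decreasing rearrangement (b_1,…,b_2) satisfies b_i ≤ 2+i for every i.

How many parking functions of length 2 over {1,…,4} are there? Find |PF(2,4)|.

|PF| = 3·5^1 = 3·5 = 15
Check (2,4) → sorted (2,4): b_i ≤ 2+i ∀i, a PF.

15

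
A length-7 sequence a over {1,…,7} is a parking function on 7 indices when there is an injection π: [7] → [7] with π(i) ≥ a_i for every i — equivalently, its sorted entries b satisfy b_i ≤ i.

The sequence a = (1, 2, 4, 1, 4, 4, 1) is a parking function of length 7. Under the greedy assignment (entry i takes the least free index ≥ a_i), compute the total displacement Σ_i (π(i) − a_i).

11

Σπ = 7·8/2 = 28 (π permutes [7]); Σa = 1+2+4+1+4+4+1 = 17; disp = 28−17 = 11.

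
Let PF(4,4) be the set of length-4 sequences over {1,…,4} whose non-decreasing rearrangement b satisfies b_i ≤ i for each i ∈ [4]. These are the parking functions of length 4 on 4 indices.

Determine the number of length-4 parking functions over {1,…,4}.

#PF = (4+1−4)·(4+1)^{4−1} = 1×125 = 125 (Konheim–Weiss)
Example (2,4,3,1) → sorted (1,2,3,4): b_i ≤ i ∀i, a PF.

125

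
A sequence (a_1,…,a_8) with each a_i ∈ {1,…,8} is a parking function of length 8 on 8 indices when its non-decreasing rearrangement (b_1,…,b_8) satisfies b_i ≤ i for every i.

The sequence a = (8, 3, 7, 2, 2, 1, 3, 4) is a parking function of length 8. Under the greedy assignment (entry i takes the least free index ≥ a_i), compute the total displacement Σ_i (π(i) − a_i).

Σπ(i) = 1+…+8 = 36; Σa = 8+3+7+2+2+1+3+4 = 30; disp = 36−30 = 6.

6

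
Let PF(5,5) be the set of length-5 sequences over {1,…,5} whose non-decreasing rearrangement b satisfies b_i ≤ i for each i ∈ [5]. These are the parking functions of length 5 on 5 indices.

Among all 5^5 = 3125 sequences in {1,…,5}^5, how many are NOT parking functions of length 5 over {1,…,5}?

#PF = (6−5)·6^(5−1) = 1·1296 = 1296 (Konheim–Weiss)
Check (5,5,5,4,2) → sorted (2,4,5,5,5): b_1=2>1, not a PF.
So 3125 − 1296 = 1829 fail.

1829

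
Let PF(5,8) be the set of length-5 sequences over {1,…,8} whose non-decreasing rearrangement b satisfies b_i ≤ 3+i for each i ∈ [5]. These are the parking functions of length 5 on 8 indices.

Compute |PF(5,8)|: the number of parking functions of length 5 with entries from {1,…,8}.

|PF| = (8+1−5)·(8+1)^{5−1} = 4×6561 = 26244 (Pollak)
Example (2,5,1,2,8) → sorted (1,2,2,5,8): b_i ≤ 3+i ∀i, a PF.

26244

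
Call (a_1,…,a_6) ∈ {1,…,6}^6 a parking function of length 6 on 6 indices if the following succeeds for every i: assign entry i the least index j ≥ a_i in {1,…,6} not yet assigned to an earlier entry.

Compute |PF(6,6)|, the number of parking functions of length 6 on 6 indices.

Count = 1·7^5 = 1×16807 = 16807 (Konheim–Weiss)
Check (4,3,2,3,1,2) → sorted (1,2,2,3,3,4): b_i ≤ i ∀i, a PF.

16807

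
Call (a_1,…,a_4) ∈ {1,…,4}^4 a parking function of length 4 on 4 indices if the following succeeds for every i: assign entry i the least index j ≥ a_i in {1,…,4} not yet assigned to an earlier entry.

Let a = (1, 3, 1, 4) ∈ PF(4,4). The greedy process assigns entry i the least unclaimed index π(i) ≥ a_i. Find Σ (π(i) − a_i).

Σπ(i) = 1+…+4 = 10; Σa = 1+3+1+4 = 9; disp = 10−9 = 1.

1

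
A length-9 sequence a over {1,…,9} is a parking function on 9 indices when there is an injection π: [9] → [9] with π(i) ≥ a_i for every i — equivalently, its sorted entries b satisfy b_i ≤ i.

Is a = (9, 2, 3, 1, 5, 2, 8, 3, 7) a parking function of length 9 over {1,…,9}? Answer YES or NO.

Order a: b = (1, 2, 2, 3, 3, 5, 7, 8, 9).
  b_1=1 ≤ 1
  b_2=2 ≤ 2
  b_3=2 ≤ 3
  b_4=3 ≤ 4
  b_5=3 ≤ 5
  b_6=5 ≤ 6
  b_7=7 ≤ 7
  b_8=8 ≤ 8
  b_9=9 ≤ 9
All bounds hold ⇒ YES

YES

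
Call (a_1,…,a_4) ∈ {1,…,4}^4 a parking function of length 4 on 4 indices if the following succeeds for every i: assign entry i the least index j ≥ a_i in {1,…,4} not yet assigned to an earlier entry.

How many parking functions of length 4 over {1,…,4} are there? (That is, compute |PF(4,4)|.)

|PF(4,4)| = (5−4)·5^(4−1) = 1 · 125 = 125
Example (4,2,3,1) → sorted (1,2,3,4): b_i ≤ i ∀i, a PF.

125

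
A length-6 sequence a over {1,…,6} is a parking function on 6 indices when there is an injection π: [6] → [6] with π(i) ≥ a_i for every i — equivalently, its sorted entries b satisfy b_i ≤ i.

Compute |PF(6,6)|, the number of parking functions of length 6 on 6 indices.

16807

#PF = (6−6+1)·(6+1)^(6−1) = 1·16807 = 16807 (Konheim–Weiss)
Check (1,5,3,1,5,1) → sorted (1,1,1,3,5,5): b_i ≤ i ∀i, a PF.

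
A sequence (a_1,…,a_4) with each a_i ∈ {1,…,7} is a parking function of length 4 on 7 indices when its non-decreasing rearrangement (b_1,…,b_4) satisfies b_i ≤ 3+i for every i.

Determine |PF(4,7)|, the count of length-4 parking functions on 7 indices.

2048

#PF = (7+1−4)·(7+1)^{4−1} = 4·512 = 2048 [KW]
Example (2,2,5,1) → sorted (1,2,2,5): b_i ≤ 3+i ∀i, a PF.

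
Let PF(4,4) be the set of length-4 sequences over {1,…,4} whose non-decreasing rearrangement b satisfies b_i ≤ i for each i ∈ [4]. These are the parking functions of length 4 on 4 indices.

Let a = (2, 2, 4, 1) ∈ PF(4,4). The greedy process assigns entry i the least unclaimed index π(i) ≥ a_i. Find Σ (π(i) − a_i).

1

Σπ = 10 ({1..4} each once); Σa = 2+2+4+1 = 9; disp = 10−9 = 1.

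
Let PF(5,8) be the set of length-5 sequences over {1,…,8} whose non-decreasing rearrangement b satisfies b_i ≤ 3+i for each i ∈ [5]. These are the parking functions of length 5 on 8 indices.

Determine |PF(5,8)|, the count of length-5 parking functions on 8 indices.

26244

#PF = (9−5)·9^(5−1) = 4 · 6561 = 26244 (Konheim–Weiss)
E.g. (3,5,3,8,4) → sorted (3,3,4,5,8): b_i ≤ 3+i ∀i, a PF.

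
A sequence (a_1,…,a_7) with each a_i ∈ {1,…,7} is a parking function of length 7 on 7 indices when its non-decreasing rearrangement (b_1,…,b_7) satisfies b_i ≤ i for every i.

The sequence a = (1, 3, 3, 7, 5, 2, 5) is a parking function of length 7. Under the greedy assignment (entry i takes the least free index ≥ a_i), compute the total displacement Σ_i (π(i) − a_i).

2

Σπ = 7·8/2 = 28 (π permutes [7]); Σa = 1+3+3+7+5+2+5 = 26; disp = 28−26 = 2.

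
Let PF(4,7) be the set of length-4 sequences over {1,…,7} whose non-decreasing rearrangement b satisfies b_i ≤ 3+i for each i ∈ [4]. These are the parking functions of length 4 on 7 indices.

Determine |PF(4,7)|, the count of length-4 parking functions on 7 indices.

Count = (7+1−4)·(7+1)^{4−1} = 4·512 = 2048
Check (7,1,5,1) → sorted (1,1,5,7): b_i ≤ 3+i ∀i, a PF.

2048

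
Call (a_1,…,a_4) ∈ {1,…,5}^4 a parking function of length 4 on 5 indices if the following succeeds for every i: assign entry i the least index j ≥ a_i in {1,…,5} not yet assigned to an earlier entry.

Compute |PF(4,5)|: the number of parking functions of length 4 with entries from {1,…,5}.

432

#PF = (6−4)·6^(4−1) = 2·216 = 432 (Pollak)
Example (2,1,2,2) → sorted (1,2,2,2): b_i ≤ 1+i ∀i, a PF.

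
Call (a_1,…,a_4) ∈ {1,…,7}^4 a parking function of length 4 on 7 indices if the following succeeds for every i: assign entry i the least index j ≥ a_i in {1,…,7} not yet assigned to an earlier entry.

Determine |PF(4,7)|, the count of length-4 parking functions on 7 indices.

#PF = (8−4)·8^(4−1) = 4·512 = 2048 [KW]
One tuple (5,7,1,6) → sorted (1,5,6,7): b_i ≤ 3+i ∀i, a PF.

2048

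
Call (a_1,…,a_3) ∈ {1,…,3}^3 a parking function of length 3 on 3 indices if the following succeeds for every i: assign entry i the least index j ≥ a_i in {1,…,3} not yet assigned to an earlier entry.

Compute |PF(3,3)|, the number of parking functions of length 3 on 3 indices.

#PF = 1·4^2 = 1 · 16 = 16 (Pollak)
Example (3,2,1) → sorted (1,2,3): b_i ≤ i ∀i, a PF.

16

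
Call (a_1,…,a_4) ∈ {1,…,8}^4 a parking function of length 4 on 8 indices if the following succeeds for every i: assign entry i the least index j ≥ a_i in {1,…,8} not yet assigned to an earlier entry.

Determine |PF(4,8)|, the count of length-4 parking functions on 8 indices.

|PF| = (9−4)·9^(4−1) = 5×729 = 3645 [KW]
E.g. (7,4,6,4) → sorted (4,4,6,7): b_i ≤ 4+i ∀i, a PF.

3645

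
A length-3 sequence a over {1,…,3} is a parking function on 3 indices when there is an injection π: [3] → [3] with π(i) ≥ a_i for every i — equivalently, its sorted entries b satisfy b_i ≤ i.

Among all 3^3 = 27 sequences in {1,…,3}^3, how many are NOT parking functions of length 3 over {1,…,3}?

#PF = (4−3)·4^(3−1) = 1·16 = 16
Example (3,3,3) → sorted (3,3,3): b_1=3>1, not a PF.
So 27 − 16 = 11 fail.

11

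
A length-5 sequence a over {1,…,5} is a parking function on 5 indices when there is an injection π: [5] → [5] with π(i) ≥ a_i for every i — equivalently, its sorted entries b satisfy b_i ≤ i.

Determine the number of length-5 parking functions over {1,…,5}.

1296

|PF| = (5−5+1)·(5+1)^(5−1) = 1 · 1296 = 1296 [KW]
One tuple (3,4,4,2,1) → sorted (1,2,3,4,4): b_i ≤ i ∀i, a PF.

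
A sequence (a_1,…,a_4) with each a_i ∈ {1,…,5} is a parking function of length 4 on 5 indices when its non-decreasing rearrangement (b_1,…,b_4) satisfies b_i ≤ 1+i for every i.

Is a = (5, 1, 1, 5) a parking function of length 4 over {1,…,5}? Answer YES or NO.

NO

Order a: b = (1, 1, 5, 5).
  b_1=1 ≤ 2
  b_2=1 ≤ 3
  b_3=5 > 4
  fails at i=3 ⇒ NO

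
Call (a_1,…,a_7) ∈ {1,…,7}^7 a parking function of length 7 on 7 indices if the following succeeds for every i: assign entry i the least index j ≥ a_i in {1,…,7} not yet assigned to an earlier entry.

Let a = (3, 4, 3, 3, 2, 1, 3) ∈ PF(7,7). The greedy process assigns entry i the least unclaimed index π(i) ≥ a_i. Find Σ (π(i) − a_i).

9

Σπ(i) = 1+…+7 = 28; Σa = 3+4+3+3+2+1+3 = 19; disp = 28−19 = 9.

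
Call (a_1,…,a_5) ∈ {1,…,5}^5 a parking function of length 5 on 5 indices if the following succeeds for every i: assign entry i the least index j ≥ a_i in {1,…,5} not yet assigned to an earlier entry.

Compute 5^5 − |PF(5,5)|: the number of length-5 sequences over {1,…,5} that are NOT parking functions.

Count = (6−5)·6^(5−1) = 1·1296 = 1296 (Pollak)
E.g. (3,2,5,5,3) → sorted (2,3,3,5,5): b_1=2>1, not a PF.
5^5 − 1296 = 3125 − 1296 = 1829

1829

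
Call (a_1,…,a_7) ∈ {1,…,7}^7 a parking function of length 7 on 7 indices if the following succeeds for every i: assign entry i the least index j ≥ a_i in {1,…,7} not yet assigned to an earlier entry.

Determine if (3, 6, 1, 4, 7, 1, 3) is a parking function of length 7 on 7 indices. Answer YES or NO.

Rearranged: b = (1, 1, 3, 3, 4, 6, 7).
  b_1=1 ≤ 1
  b_2=1 ≤ 2
  b_3=3 ≤ 3
  b_4=3 ≤ 4
  b_5=4 ≤ 5
  b_6=6 ≤ 6
  b_7=7 ≤ 7
All bounds hold ⇒ YES

YES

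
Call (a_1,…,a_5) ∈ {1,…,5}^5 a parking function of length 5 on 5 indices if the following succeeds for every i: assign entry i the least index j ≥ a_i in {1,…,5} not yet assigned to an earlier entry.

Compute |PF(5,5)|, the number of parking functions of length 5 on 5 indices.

1296

|PF| = (5−5+1)·(5+1)^(5−1) = 1 · 1296 = 1296
One tuple (1,5,4,1,2) → sorted (1,1,2,4,5): b_i ≤ i ∀i, a PF.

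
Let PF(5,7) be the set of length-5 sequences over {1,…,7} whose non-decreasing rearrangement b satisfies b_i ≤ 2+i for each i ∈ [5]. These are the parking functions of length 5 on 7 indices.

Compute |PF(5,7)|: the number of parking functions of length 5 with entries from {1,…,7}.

12288

|PF(5,7)| = (7+1−5)·(7+1)^{5−1} = 3×4096 = 12288
E.g. (5,5,1,1,6) → sorted (1,1,5,5,6): b_i ≤ 2+i ∀i, a PF.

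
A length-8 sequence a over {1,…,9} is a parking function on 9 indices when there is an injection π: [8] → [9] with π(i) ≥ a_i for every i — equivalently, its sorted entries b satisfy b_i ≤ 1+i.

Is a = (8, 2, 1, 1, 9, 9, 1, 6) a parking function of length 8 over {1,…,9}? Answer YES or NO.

NO

Rearranged: b = (1, 1, 1, 2, 6, 8, 9, 9).
  b_1=1 ≤ 2
  b_2=1 ≤ 3
  b_3=1 ≤ 4
  b_4=2 ≤ 5
  b_5=6 ≤ 6
  b_6=8 > 7
  fails at i=6 ⇒ NO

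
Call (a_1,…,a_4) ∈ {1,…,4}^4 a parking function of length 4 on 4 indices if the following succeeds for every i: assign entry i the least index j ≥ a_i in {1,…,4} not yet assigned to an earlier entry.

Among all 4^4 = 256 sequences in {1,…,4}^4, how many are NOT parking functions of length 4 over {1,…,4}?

#PF = (4−4+1)·(4+1)^(4−1) = 1·125 = 125
One tuple (3,3,2,3) → sorted (2,3,3,3): b_1=2>1, not a PF.
4^4 − 125 = 256 − 125 = 131

131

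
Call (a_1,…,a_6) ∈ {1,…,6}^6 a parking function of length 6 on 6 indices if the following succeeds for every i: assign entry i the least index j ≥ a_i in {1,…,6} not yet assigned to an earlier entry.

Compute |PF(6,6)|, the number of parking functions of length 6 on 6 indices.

16807

|PF| = (6+1−6)·(6+1)^{6−1} = 1·16807 = 16807 [KW]
Check (1,4,1,3,4,3) → sorted (1,1,3,3,4,4): b_i ≤ i ∀i, a PF.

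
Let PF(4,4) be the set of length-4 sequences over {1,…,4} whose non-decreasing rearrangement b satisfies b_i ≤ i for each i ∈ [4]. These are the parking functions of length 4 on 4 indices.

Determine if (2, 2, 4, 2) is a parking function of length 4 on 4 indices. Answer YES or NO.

NO

Rearranged: b = (2, 2, 2, 4).
  b_1=2 > 1
  fails at i=1 ⇒ NO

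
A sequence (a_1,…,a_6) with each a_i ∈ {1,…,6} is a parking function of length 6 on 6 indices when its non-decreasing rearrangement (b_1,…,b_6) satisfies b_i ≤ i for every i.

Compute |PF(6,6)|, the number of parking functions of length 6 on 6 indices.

|PF| = (7−6)·7^(6−1) = 1×16807 = 16807 (Konheim–Weiss)
Check (2,1,1,4,4,6) → sorted (1,1,2,4,4,6): b_i ≤ i ∀i, a PF.

16807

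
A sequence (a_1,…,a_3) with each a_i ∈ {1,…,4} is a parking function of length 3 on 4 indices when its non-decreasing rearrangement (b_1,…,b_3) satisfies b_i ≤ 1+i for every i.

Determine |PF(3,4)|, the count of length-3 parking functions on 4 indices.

50

|PF| = (5−3)·5^(3−1) = 2×25 = 50 (Konheim–Weiss)
One tuple (2,3,4) → sorted (2,3,4): b_i ≤ 1+i ∀i, a PF.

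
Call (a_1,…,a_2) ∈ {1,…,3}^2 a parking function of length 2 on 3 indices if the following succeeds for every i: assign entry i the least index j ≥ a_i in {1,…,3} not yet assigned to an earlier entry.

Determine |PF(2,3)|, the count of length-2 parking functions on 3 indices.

#PF = 2·4^1 = 2·4 = 8
Check (1,3) → sorted (1,3): b_i ≤ 1+i ∀i, a PF.

8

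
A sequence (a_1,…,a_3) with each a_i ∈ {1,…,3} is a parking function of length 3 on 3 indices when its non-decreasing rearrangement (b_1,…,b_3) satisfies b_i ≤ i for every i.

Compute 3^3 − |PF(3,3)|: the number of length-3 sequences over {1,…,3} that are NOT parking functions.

11

|PF(3,3)| = (4−3)·4^(3−1) = 1×16 = 16 (Pollak)
One tuple (3,3,2) → sorted (2,3,3): b_1=2>1, not a PF.
Total 27; non-PF = 27−16 = 11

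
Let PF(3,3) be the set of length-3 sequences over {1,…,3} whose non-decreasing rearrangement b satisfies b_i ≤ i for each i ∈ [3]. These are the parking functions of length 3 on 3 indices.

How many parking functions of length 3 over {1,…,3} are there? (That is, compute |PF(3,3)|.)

Count = (4−3)·4^(3−1) = 1 · 16 = 16 [KW]
E.g. (1,2,3) → sorted (1,2,3): b_i ≤ i ∀i, a PF.

16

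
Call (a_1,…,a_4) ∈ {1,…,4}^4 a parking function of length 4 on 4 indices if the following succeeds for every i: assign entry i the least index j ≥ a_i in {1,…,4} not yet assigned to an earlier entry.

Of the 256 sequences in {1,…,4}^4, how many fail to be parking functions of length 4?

#PF = (4+1−4)·(4+1)^{4−1} = 1·125 = 125 (Pollak)
Check (1,3,4,4) → sorted (1,3,4,4): b_2=3>2, not a PF.
So 256 − 125 = 131 fail.

131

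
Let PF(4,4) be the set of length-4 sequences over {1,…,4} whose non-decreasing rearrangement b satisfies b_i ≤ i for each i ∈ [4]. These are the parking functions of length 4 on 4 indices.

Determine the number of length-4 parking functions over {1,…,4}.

#PF = (4+1−4)·(4+1)^{4−1} = 1 · 125 = 125 [KW]
E.g. (2,3,1,1) → sorted (1,1,2,3): b_i ≤ i ∀i, a PF.

125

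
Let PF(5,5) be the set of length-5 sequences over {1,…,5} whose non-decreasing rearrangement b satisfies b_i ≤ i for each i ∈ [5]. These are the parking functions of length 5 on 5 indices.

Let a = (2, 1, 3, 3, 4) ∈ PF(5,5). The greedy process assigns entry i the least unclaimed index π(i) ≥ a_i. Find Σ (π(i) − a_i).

2

Σπ = 5·6/2 = 15 (π permutes [5]); Σa = 2+1+3+3+4 = 13; disp = 15−13 = 2.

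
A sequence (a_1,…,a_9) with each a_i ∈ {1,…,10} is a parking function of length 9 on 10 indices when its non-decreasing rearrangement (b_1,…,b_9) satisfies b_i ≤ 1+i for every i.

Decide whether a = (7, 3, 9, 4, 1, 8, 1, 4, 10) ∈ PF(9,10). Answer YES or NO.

YES

Rearranged: b = (1, 1, 3, 4, 4, 7, 8, 9, 10).
  b_1=1 ≤ 2
  b_2=1 ≤ 3
  b_3=3 ≤ 4
  b_4=4 ≤ 5
  b_5=4 ≤ 6
  b_6=7 ≤ 7
  b_7=8 ≤ 8
  b_8=9 ≤ 9
  b_9=10 ≤ 10
All bounds hold ⇒ YES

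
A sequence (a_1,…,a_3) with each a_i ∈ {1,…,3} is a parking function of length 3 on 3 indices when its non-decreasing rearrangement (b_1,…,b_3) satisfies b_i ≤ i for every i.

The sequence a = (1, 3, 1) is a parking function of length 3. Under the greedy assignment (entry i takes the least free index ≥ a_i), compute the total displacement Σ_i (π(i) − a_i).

Σπ = 3·4/2 = 6 (π permutes [3]); Σa = 1+3+1 = 5; disp = 6−5 = 1.

1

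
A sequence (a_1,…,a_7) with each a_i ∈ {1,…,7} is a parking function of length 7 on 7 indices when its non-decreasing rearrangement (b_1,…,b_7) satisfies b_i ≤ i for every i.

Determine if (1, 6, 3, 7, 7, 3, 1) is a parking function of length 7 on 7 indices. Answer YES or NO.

Rearranged: b = (1, 1, 3, 3, 6, 7, 7).
  b_1=1 ≤ 1
  b_2=1 ≤ 2
  b_3=3 ≤ 3
  b_4=3 ≤ 4
  b_5=6 > 5
  fails at i=5 ⇒ NO

NO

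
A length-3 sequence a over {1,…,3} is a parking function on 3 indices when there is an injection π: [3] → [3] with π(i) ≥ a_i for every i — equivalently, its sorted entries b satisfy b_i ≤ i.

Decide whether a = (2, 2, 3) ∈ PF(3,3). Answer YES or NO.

NO

Order a: b = (2, 2, 3).
  b_1=2 > 1
  fails at i=1 ⇒ NO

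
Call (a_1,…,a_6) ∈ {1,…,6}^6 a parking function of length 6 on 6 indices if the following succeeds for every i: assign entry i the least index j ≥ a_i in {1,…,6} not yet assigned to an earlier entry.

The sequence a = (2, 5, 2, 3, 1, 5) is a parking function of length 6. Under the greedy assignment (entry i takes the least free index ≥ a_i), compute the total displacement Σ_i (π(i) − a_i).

3

Σπ = 6·7/2 = 21 (π permutes [6]); Σa = 2+5+2+3+1+5 = 18; disp = 21−18 = 3.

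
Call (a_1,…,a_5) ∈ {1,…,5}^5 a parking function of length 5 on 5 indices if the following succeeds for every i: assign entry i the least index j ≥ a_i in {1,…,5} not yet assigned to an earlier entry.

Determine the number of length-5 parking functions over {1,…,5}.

|PF| = 1·6^4 = 1 · 1296 = 1296 (Pollak)
E.g. (2,1,3,4,4) → sorted (1,2,3,4,4): b_i ≤ i ∀i, a PF.

1296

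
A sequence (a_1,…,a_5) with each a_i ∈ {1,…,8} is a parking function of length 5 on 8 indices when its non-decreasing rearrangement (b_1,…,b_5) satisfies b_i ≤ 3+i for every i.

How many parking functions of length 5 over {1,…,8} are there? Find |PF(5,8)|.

26244

|PF(5,8)| = (8−5+1)·(8+1)^(5−1) = 4 · 6561 = 26244 [KW]
E.g. (8,1,3,2,7) → sorted (1,2,3,7,8): b_i ≤ 3+i ∀i, a PF.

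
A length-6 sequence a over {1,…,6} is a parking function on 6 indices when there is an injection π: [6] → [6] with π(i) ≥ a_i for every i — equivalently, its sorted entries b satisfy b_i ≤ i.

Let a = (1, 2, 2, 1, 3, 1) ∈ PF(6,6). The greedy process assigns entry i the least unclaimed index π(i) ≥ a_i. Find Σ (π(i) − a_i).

Σπ = 6·7/2 = 21 (π permutes [6]); Σa = 1+2+2+1+3+1 = 10; disp = 21−10 = 11.

11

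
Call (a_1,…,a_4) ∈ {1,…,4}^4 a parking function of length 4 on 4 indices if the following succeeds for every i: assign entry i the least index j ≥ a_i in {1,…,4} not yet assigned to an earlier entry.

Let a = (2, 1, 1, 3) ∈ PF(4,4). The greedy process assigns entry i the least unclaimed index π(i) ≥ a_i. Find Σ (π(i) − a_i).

3

Σπ(i) = 1+…+4 = 10; Σa = 2+1+1+3 = 7; disp = 10−7 = 3.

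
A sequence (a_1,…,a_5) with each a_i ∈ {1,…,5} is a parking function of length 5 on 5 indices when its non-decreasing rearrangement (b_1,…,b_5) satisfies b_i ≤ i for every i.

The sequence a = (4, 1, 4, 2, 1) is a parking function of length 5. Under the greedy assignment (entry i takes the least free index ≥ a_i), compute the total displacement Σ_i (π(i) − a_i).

3

Σπ(i) = 1+…+5 = 15; Σa = 4+1+4+2+1 = 12; disp = 15−12 = 3.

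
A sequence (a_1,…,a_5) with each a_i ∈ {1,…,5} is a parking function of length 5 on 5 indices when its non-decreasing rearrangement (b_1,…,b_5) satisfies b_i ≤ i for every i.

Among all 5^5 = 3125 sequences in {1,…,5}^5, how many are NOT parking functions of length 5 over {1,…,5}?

|PF| = (5+1−5)·(5+1)^{5−1} = 1×1296 = 1296
Example (5,1,5,3,2) → sorted (1,2,3,5,5): b_4=5>4, not a PF.
Total 3125; non-PF = 3125−1296 = 1829

1829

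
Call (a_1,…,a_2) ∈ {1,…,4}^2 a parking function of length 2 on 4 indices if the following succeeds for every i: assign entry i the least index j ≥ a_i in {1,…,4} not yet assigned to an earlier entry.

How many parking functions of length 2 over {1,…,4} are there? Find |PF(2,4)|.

15

Count = (4−2+1)·(4+1)^(2−1) = 3·5 = 15 [KW]
Check (3,3) → sorted (3,3): b_i ≤ 2+i ∀i, a PF.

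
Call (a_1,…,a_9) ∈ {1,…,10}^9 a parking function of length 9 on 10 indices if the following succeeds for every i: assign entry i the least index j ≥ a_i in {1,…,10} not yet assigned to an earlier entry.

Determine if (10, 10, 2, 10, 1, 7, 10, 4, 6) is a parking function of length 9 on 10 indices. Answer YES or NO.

NO

Rearranged: b = (1, 2, 4, 6, 7, 10, 10, 10, 10).
  b_1=1 ≤ 2
  b_2=2 ≤ 3
  b_3=4 ≤ 4
  b_4=6 > 5
  fails at i=4 ⇒ NO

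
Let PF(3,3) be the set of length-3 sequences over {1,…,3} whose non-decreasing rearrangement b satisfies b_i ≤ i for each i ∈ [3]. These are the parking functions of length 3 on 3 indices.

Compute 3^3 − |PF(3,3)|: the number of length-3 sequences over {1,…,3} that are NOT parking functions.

|PF(3,3)| = (4−3)·4^(3−1) = 1 · 16 = 16 (Konheim–Weiss)
E.g. (2,3,2) → sorted (2,2,3): b_1=2>1, not a PF.
3^3 − 16 = 27 − 16 = 11

11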